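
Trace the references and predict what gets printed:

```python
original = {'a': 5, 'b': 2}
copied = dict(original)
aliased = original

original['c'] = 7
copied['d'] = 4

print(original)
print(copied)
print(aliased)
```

Key concept: dict() creates copy, assignment creates alias.
Step by step:
`original = {'a': 5, 'b': 2}` → original = {'a': 5, 'b': 2}
`copied = dict(original)` → copied = {'a': 5, 'b': 2}
`aliased = original` → aliased = {'a': 5, 'b': 2} (same object as original)
`original['c'] = 7` → original = {'a': 5, 'b': 2, 'c': 7} (same object as aliased); aliased = {'a': 5, 'b': 2, 'c': 7} (same object as original)
`copied['d'] = 4` → copied = {'a': 5, 'b': 2, 'd': 4}
`print(original)` → prints {'a': 5, 'b': 2, 'c': 7}
`print(copied)` → prints {'a': 5, 'b': 2, 'd': 4}
`print(aliased)` → prints {'a': 5, 'b': 2, 'c': 7}

Answer:
{'a': 5, 'b': 2, 'c': 7}
{'a': 5, 'b': 2, 'd': 4}
{'a': 5, 'b': 2, 'c': 7}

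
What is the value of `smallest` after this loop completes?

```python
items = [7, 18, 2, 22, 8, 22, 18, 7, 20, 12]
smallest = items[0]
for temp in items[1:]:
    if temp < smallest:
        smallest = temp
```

Minimum of [7, 18, 2, 22, 8, 22, 18, 7, 20, 12]
`smallest` takes the values: 7 → 2

Answer: 2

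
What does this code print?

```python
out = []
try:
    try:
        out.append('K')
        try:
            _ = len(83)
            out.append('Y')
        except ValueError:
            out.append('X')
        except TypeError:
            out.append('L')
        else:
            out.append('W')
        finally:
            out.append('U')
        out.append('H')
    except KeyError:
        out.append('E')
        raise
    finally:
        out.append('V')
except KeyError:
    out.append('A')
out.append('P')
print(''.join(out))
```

Execution trace: 'K' (try body) → 'L' (inner except TypeError) → 'U' (inner finally) → 'H' (try body, no exception) → 'V' (finally) → 'P' (after the try/except). Output: KLUHVP

Answer: KLUHVP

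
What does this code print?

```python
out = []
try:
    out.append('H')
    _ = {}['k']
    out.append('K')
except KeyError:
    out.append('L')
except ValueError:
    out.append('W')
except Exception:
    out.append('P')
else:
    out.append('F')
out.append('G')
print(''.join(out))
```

Execution trace: 'H' (try body) → 'L' (except KeyError) → 'G' (after the try/except). Output: HLG

Answer: HLG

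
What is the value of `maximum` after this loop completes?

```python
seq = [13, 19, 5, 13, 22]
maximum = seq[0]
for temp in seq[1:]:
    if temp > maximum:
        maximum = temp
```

Maximum of [13, 19, 5, 13, 22]
`maximum` takes the values: 13 → 19 → 22

Answer: 22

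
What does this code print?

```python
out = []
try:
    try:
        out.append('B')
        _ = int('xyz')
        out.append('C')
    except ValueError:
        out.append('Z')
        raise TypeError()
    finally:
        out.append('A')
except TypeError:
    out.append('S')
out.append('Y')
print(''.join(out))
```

Execution trace: 'B' (inner try body) → 'Z' (inner except ValueError) → 'A' (inner finally) → 'S' (outer except TypeError) → 'Y' (after the try/except). Output: BZASY

Answer: BZASY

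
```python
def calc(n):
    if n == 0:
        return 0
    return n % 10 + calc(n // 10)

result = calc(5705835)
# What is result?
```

Sum of digits of 5705835: 5 + 3 + 8 + 5 + 0 + 7 + 5 = 33

Answer: 33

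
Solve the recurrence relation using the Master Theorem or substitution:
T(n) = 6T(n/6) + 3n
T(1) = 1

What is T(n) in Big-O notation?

By Master Theorem: a=6, b=6, f(n)=3n. Since log_6(6) = 1 and f(n) = Θ(n^1), Case 2 applies. T(n) = O(n log n).

Answer: O(n log n)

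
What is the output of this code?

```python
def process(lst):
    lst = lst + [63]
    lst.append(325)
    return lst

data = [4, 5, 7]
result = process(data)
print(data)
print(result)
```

Key concept: rebinding parameter vs mutation.
Step by step:
`data = [4, 5, 7]` → data = [4, 5, 7]
`result = process(data)` → result = [4, 5, 7, 63, 325]
`print(data)` → prints [4, 5, 7]
`print(result)` → prints [4, 5, 7, 63, 325]

Answer:
[4, 5, 7]
[4, 5, 7, 63, 325]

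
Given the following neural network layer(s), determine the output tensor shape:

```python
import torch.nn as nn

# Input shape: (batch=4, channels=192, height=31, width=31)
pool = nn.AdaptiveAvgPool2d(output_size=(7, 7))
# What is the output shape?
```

Input: (4, 192, 31, 31) -> Output: (4, 192, 7, 7)

Answer: (4, 192, 7, 7)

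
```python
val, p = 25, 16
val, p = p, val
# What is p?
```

Trace:
`val, p = 25, 16` → val = 25; p = 16
`val, p = p, val` → val = 16; p = 25
So p = 25

Answer: 25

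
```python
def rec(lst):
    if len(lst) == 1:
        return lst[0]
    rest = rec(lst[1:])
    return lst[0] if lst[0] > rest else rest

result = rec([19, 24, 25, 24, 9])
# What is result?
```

Recursive max over [19, 24, 25, 24, 9] = 25

Answer: 25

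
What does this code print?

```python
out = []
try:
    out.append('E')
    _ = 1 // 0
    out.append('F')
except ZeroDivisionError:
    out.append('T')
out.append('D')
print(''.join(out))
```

Execution trace: 'E' (try body) → 'T' (except ZeroDivisionError) → 'D' (after the try/except). Output: ETD

Answer: ETD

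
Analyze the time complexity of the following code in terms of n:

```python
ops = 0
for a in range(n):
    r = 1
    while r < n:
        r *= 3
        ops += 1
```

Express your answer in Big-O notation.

Each loop level contributes: n × log n. Multiplying the contributions gives O(n log n).

Answer: O(n log n)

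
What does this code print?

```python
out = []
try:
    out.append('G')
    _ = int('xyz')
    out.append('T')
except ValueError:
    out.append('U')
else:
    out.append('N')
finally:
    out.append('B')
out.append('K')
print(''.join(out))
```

Execution trace: 'G' (try body) → 'U' (except ValueError) → 'B' (finally) → 'K' (after the try/except). Output: GUBK

Answer: GUBK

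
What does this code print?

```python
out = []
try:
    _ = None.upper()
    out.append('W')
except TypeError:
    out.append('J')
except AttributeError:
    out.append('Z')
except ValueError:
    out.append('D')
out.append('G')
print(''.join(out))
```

Execution trace: 'Z' (except AttributeError) → 'G' (after the try/except). Output: ZG

Answer: ZG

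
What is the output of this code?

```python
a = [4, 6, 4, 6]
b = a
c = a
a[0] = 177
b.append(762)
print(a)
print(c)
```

Key concept: multiple aliases.
Step by step:
`a = [4, 6, 4, 6]` → a = [4, 6, 4, 6]
`b = a` → b = [4, 6, 4, 6] (same object as a)
`c = a` → c = [4, 6, 4, 6] (same object as a, b)
`a[0] = 177` → a = [177, 6, 4, 6] (same object as b, c); b = [177, 6, 4, 6] (same object as a, c); c = [177, 6, 4, 6] (same object as a, b)
`b.append(762)` → a = [177, 6, 4, 6, 762] (same object as b, c); b = [177, 6, 4, 6, 762] (same object as a, c); c = [177, 6, 4, 6, 762] (same object as a, b)
`print(a)` → prints [177, 6, 4, 6, 762]
`print(c)` → prints [177, 6, 4, 6, 762]

Answer:
[177, 6, 4, 6, 762]
[177, 6, 4, 6, 762]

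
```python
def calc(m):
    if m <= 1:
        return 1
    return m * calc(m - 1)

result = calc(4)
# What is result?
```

calc(4) = 4 * 3 * 2 * 1 = 24

Answer: 24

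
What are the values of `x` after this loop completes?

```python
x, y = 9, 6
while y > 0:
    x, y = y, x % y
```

GCD of 9 and 6
`x` takes the values: 9 → 6 → 3

Answer: 3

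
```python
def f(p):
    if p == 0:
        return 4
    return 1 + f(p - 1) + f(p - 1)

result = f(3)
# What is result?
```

f(p) = 1 + 2·f(p-1), f(0)=4. Closed form: (4+1)·2^3 - 1 = 39.

Answer: 39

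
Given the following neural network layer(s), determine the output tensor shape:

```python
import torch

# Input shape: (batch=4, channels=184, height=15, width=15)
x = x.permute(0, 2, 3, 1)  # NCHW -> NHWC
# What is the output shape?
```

Input: (4, 184, 15, 15) -> Output: (4, 15, 15, 184)

Answer: (4, 15, 15, 184)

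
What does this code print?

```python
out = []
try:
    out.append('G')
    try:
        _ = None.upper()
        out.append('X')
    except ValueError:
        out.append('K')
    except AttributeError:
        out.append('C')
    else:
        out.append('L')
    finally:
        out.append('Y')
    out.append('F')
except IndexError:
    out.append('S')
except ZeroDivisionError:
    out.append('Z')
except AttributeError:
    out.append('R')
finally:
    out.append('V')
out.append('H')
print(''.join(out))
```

Execution trace: 'G' (try body) → 'C' (inner except AttributeError) → 'Y' (inner finally) → 'F' (try body, no exception) → 'V' (finally) → 'H' (after the try/except). Output: GCYFVH

Answer: GCYFVH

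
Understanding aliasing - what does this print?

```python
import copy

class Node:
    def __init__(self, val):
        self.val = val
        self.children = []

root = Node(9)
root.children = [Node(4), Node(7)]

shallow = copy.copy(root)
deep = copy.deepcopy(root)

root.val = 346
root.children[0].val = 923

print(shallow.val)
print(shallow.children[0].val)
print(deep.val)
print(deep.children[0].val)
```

Key concept: deep copy with custom objects.
Step by step:
`root = Node(9)` → root = Node(val=9, children=[])
`root.children = [Node(4), Node(7)]` → root = Node(val=9, children=[Node(val=4, children=[]), Node(val=7, children=[])])
`shallow = copy.copy(root)` → shallow = Node(val=9, children=[Node(val=4, children=[]), Node(val=7, children=[])])
`deep = copy.deepcopy(root)` → deep = Node(val=9, children=[Node(val=4, children=[]), Node(val=7, children=[])])
`root.val = 346` → root = Node(val=346, children=[Node(val=4, children=[]), Node(val=7, children=[])])
`root.children[0].val = 923` → root = Node(val=346, children=[Node(val=923, children=[]), Node(val=7, children=[])]); shallow = Node(val=9, children=[Node(val=923, children=[]), Node(val=7, children=[])])
`print(shallow.val)` → prints 9
`print(shallow.children[0].val)` → prints 923
`print(deep.val)` → prints 9
`print(deep.children[0].val)` → prints 4

Answer:
9
923
9
4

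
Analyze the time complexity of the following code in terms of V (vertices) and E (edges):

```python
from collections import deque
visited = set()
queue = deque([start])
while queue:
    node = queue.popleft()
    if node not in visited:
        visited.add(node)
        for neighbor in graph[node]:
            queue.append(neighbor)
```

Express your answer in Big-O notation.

This is Breadth-first search on a graph. Time complexity: O(V + E).

Answer: O(V + E)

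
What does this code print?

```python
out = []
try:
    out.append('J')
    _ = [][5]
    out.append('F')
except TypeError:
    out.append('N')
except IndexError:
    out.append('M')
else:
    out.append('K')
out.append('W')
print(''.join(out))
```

Execution trace: 'J' (try body) → 'M' (except IndexError) → 'W' (after the try/except). Output: JMW

Answer: JMW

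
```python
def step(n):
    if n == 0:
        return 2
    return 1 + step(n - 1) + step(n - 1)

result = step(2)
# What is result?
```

step(n) = 1 + 2·step(n-1), step(0)=2. Closed form: (2+1)·2^2 - 1 = 11.

Answer: 11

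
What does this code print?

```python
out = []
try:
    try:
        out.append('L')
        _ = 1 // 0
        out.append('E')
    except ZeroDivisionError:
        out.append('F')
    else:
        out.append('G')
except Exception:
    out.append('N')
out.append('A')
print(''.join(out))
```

Execution trace: 'L' (inner try body) → 'F' (inner except ZeroDivisionError) → 'A' (after the try/except). Output: LFA

Answer: LFA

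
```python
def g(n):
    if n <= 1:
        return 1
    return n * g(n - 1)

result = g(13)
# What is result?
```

g(13) = 13 * 12 * 11 * 10 * 9 * 8 * 7 * 6 * 5 * 4 * 3 * 2 * 1 = 6227020800

Answer: 6227020800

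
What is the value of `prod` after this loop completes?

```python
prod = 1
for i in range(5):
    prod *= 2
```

2^5 = 32
`prod` takes the values: 1 → 2 → 4 → 8 → 16 → 32

Answer: 32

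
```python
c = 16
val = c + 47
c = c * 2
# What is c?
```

Trace:
`c = 16` → c = 16
`val = c + 47` → val = 63
`c = c * 2` → c = 32
So c = 32

Answer: 32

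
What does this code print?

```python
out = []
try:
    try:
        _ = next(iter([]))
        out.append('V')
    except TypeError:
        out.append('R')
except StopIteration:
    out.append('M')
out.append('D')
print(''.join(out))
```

Execution trace: 'M' (outer except StopIteration) → 'D' (after the try/except). Output: MD

Answer: MD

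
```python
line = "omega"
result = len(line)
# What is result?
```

Trace:
`line = "omega"` → line = 'omega'
`result = len(line)` → result = 5
So result = 5

Answer: 5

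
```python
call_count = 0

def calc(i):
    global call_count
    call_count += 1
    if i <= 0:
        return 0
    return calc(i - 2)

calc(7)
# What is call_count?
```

Linear recursion stepping by 2: 5 calls from i=7 down to ≤0.

Answer: 5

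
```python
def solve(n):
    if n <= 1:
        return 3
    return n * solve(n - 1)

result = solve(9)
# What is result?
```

solve(9) = 9 * 8 * 7 * 6 * 5 * 4 * 3 * 2 * 3 = 1088640

Answer: 1088640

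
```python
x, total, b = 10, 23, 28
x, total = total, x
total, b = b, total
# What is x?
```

Trace:
`x, total, b = 10, 23, 28` → x = 10; total = 23; b = 28
`x, total = total, x` → x = 23; total = 10
`total, b = b, total` → total = 28; b = 10
So x = 23

Answer: 23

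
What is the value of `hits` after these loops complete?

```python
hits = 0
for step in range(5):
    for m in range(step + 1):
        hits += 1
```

Triangle: 1 + 2 + ... + 5
`hits` takes the values: 0 → 1 → 2 → 3 → 4 → 5 → 6 → 7 → 8 → 9 → 10 → 11 → 12 → 13 → 14 → 15

Answer: 15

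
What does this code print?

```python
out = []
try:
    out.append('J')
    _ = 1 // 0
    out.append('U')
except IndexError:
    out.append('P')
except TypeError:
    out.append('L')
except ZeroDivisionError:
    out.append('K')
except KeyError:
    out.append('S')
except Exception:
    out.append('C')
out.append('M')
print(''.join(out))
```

Execution trace: 'J' (try body) → 'K' (except ZeroDivisionError) → 'M' (after the try/except). Output: JKM

Answer: JKM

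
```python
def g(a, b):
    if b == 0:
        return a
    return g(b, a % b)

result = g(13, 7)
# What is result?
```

g(13, 7) -> g(7, 6) -> g(6, 1) -> g(1, 0) -> 1

Answer: 1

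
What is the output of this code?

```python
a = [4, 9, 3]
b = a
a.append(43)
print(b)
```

Key concept: basic list aliasing.
Step by step:
`a = [4, 9, 3]` → a = [4, 9, 3]
`b = a` → b = [4, 9, 3] (same object as a)
`a.append(43)` → a = [4, 9, 3, 43] (same object as b); b = [4, 9, 3, 43] (same object as a)
`print(b)` → prints [4, 9, 3, 43]

Answer: [4, 9, 3, 43]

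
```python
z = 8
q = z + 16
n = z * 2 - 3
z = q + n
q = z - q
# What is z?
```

Trace:
`z = 8` → z = 8
`q = z + 16` → q = 24
`n = z * 2 - 3` → n = 13
`z = q + n` → z = 37
`q = z - q` → q = 13
So z = 37

Answer: 37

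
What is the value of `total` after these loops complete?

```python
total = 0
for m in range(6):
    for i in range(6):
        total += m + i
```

Sum of all m+i for m,i in 6x6
`total` takes the values: 0 → 1 → 3 → 6 → 10 → 15 → 16 → 18 → 21 → 25 → 30 → 36 → 38 → 41 → 45 → 50 → 56 → 63 → 66 → 70 → 75 → 81 → 88 → 96 → 100 → 105 → 111 → 118 → 126 → 135 → 140 → 146 → 153 → 161 → 170 → 180

Answer: 180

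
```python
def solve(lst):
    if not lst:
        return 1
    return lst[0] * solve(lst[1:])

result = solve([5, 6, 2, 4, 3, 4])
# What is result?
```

Product over [5, 6, 2, 4, 3, 4] = 5 * 6 * 2 * 4 * 3 * 4 = 2880

Answer: 2880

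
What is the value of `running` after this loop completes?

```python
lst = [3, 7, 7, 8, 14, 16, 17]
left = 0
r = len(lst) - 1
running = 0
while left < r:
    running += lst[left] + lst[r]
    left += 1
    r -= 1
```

Sum of pairs from ends
`running` takes the values: 0 → 20 → 43 → 64

Answer: 64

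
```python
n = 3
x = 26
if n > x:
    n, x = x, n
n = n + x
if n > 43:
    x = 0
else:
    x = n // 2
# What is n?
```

Trace:
`n = 3` → n = 3
`x = 26` → x = 26
`if n > x: ...` → n > x is False → no variable changes
`n = n + x` → n = 29
`if n > 43: ...` → n > 43 is False, take else branch → x = 14
So n = 29

Answer: 29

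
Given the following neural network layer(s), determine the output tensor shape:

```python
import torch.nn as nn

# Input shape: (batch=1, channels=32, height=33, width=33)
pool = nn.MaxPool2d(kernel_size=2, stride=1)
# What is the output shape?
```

Input: (1, 32, 33, 33) -> Output: (1, 32, 32, 32)

Answer: (1, 32, 32, 32)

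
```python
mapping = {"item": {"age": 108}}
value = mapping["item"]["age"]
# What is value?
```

Trace:
`mapping = {"item": {"age": 108}}` → mapping = {'item': {'age': 108}}
`value = mapping["item"]["age"]` → value = 108
So value = 108

Answer: 108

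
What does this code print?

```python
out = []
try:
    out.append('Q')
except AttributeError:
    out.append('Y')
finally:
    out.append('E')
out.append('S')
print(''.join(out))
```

Execution trace: 'Q' (try body, no exception) → 'E' (finally) → 'S' (after the try/except). Output: QES

Answer: QES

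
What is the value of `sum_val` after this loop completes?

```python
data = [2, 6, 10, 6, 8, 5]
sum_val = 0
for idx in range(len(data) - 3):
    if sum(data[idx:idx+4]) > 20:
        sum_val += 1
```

Count windows with sum > 20
`sum_val` takes the values: 0 → 1 → 2 → 3

Answer: 3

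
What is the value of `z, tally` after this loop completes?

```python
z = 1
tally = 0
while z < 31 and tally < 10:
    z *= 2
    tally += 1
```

Double until >= 31 or 10 iterations
`z, tally` takes the values: (1, 0) → (2, 0) → (2, 1) → (4, 1) → (4, 2) → (8, 2) → (8, 3) → (16, 3) → (16, 4) → (32, 4) → (32, 5)

Answer: 32, 5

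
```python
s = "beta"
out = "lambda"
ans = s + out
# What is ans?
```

Trace:
`s = "beta"` → s = 'beta'
`out = "lambda"` → out = 'lambda'
`ans = s + out` → ans = 'betalambda'
So ans = 'betalambda'

Answer: 'betalambda'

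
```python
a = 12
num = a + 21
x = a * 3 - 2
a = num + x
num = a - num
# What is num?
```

Trace:
`a = 12` → a = 12
`num = a + 21` → num = 33
`x = a * 3 - 2` → x = 34
`a = num + x` → a = 67
`num = a - num` → num = 34
So num = 34

Answer: 34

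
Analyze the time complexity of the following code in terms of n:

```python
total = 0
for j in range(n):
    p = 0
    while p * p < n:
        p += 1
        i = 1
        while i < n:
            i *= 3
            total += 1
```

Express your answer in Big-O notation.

Each loop level contributes: n × √n × log n. Multiplying the contributions gives O(n√n log n).

Answer: O(n√n log n)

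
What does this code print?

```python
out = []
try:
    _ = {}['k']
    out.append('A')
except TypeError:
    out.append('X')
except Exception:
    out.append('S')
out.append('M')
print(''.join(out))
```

Execution trace: 'S' (except Exception) → 'M' (after the try/except). Output: SM

Answer: SM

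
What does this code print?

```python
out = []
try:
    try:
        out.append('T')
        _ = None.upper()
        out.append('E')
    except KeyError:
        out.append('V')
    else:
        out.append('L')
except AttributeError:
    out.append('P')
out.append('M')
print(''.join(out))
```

Execution trace: 'T' (inner try body) → 'P' (outer except AttributeError) → 'M' (after the try/except). Output: TPM

Answer: TPM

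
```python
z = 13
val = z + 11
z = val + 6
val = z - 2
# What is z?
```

Trace:
`z = 13` → z = 13
`val = z + 11` → val = 24
`z = val + 6` → z = 30
`val = z - 2` → val = 28
So z = 30

Answer: 30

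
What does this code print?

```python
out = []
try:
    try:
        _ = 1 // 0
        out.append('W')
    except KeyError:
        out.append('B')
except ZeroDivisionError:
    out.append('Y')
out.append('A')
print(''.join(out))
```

Execution trace: 'Y' (outer except ZeroDivisionError) → 'A' (after the try/except). Output: YA

Answer: YA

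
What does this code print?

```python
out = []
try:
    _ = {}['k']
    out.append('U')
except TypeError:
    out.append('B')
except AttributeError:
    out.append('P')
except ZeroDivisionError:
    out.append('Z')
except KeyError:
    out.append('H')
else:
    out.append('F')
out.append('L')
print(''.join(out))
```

Execution trace: 'H' (except KeyError) → 'L' (after the try/except). Output: HL

Answer: HL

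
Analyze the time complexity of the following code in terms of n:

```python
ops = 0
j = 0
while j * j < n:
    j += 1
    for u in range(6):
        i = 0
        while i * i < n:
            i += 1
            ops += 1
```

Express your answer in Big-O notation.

Each loop level contributes: √n × 1 × √n. Multiplying the contributions gives O(n).

Answer: O(n)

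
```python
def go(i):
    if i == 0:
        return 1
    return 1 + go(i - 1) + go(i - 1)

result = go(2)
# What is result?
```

go(i) = 1 + 2·go(i-1), go(0)=1. Closed form: (1+1)·2^2 - 1 = 7.

Answer: 7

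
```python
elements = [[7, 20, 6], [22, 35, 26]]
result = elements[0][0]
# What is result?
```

Trace:
`elements = [[7, 20, 6], [22, 35, 26]]` → elements = [[7, 20, 6], [22, 35, 26]]
`result = elements[0][0]` → result = 7
So result = 7

Answer: 7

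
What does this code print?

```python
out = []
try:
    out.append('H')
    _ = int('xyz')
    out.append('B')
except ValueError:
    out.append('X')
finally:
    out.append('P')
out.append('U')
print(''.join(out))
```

Execution trace: 'H' (try body) → 'X' (except ValueError) → 'P' (finally) → 'U' (after the try/except). Output: HXPU

Answer: HXPU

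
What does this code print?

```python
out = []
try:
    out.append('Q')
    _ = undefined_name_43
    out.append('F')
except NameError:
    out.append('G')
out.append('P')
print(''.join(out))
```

Execution trace: 'Q' (try body) → 'G' (except NameError) → 'P' (after the try/except). Output: QGP

Answer: QGP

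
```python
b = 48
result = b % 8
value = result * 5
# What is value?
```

Trace:
`b = 48` → b = 48
`result = b % 8` → result = 0
`value = result * 5` → value = 0
So value = 0

Answer: 0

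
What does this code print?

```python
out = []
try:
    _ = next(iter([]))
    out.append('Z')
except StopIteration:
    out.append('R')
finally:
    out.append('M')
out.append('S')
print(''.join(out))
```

Execution trace: 'R' (except StopIteration) → 'M' (finally) → 'S' (after the try/except). Output: RMS

Answer: RMS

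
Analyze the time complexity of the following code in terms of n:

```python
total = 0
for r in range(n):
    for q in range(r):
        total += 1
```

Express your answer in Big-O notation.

Each loop level contributes: n × n. Multiplying the contributions gives O(n^2).

Answer: O(n^2)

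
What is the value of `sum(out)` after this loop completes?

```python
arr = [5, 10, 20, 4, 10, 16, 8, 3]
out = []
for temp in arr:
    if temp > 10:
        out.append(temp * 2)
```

Sum of doubled values > 10
`out` takes the values: [] → [40] → [40, 32]
So `sum(out)` = 72

Answer: 72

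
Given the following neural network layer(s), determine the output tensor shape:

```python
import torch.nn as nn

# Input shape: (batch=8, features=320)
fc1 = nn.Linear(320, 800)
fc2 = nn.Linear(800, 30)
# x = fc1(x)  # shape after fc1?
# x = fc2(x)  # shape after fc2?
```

Input: (8, 320) -> after fc1: (8, 800) -> Output: (8, 30)

Answer: (8, 30)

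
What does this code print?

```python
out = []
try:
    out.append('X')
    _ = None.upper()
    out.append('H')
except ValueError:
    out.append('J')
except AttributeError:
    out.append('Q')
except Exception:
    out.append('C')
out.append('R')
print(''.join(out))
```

Execution trace: 'X' (try body) → 'Q' (except AttributeError) → 'R' (after the try/except). Output: XQR

Answer: XQR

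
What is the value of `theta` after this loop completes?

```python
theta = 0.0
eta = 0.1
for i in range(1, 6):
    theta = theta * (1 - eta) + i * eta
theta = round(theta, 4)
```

Moving average with lr=0.1
`theta` takes the values: 0.0 → 0.1 → 0.29 → 0.561 → 0.9049 → 1.31441 → 1.3144

Answer: 1.3144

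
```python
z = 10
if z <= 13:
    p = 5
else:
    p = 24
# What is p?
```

Trace:
`z = 10` → z = 10
`if z <= 13: ...` → z <= 13 is True → p = 5
So p = 5

Answer: 5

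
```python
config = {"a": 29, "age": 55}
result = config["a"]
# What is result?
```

Trace:
`config = {"a": 29, "age": 55}` → config = {'a': 29, 'age': 55}
`result = config["a"]` → result = 29
So result = 29

Answer: 29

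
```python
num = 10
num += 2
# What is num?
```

Trace:
`num = 10` → num = 10
`num += 2` → num = 12
So num = 12

Answer: 12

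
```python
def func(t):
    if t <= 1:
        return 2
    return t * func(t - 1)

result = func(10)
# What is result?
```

func(10) = 10 * 9 * 8 * 7 * 6 * 5 * 4 * 3 * 2 * 2 = 7257600

Answer: 7257600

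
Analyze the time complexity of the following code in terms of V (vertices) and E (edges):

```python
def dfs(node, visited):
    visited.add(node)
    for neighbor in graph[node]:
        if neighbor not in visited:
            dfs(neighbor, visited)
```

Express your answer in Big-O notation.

This is Depth-first search (recursive). Time complexity: O(V + E).

Answer: O(V + E)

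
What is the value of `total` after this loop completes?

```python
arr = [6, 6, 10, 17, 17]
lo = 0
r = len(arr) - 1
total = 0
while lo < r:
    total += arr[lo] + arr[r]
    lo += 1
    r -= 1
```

Sum of pairs from ends
`total` takes the values: 0 → 23 → 46

Answer: 46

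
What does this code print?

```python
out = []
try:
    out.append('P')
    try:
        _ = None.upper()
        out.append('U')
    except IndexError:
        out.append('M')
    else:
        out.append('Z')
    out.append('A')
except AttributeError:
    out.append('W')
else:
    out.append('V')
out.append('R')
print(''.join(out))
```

Execution trace: 'P' (try body) → 'W' (except AttributeError) → 'R' (after the try/except). Output: PWR

Answer: PWR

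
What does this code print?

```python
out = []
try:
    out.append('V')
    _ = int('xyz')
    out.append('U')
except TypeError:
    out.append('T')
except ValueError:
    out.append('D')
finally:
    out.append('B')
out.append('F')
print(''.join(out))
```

Execution trace: 'V' (try body) → 'D' (except ValueError) → 'B' (finally) → 'F' (after the try/except). Output: VDBF

Answer: VDBF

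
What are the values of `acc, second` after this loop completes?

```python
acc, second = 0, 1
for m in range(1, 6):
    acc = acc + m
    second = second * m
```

Sum and factorial of 1 to 5
`acc, second` takes the values: (0, 1) → (1, 1) → (3, 1) → (3, 2) → (6, 2) → (6, 6) → (10, 6) → (10, 24) → (15, 24) → (15, 120)

Answer: 15, 120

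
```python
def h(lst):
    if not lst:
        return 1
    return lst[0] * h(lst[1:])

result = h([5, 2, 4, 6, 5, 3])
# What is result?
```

Product over [5, 2, 4, 6, 5, 3] = 5 * 2 * 4 * 6 * 5 * 3 = 3600

Answer: 3600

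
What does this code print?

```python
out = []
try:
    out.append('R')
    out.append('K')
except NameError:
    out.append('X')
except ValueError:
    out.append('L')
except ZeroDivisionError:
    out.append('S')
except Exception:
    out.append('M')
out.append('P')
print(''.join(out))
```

Execution trace: 'R' (try body) → 'K' (try body, no exception) → 'P' (after the try/except). Output: RKP

Answer: RKP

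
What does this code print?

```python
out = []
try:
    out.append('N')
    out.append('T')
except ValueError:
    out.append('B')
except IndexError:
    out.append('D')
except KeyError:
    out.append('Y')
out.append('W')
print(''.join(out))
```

Execution trace: 'N' (try body) → 'T' (try body, no exception) → 'W' (after the try/except). Output: NTW

Answer: NTW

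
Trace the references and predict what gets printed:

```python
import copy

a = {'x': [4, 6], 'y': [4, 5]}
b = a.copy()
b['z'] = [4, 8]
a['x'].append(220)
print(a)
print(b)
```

Key concept: shallow copy of dict with mutable values.
Step by step:
`a = {'x': [4, 6], 'y': [4, 5]}` → a = {'x': [4, 6], 'y': [4, 5]}
`b = a.copy()` → b = {'x': [4, 6], 'y': [4, 5]}
`b['z'] = [4, 8]` → b = {'x': [4, 6], 'y': [4, 5], 'z': [4, 8]}
`a['x'].append(220)` → a = {'x': [4, 6, 220], 'y': [4, 5]}; b = {'x': [4, 6, 220], 'y': [4, 5], 'z': [4, 8]}
`print(a)` → prints {'x': [4, 6, 220], 'y': [4, 5]}
`print(b)` → prints {'x': [4, 6, 220], 'y': [4, 5], 'z': [4, 8]}

Answer:
{'x': [4, 6, 220], 'y': [4, 5]}
{'x': [4, 6, 220], 'y': [4, 5], 'z': [4, 8]}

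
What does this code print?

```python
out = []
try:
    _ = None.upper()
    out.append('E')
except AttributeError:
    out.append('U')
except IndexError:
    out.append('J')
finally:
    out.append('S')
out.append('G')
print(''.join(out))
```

Execution trace: 'U' (except AttributeError) → 'S' (finally) → 'G' (after the try/except). Output: USG

Answer: USG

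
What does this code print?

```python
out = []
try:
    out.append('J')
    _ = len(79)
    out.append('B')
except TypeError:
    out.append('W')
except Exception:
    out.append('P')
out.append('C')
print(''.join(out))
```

Execution trace: 'J' (try body) → 'W' (except TypeError) → 'C' (after the try/except). Output: JWC

Answer: JWC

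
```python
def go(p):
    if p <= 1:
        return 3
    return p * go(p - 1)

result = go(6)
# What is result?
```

go(6) = 6 * 5 * 4 * 3 * 2 * 3 = 2160

Answer: 2160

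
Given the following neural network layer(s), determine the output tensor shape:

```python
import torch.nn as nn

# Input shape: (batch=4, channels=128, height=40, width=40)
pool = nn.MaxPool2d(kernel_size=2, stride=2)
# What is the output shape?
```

Input: (4, 128, 40, 40) -> Output: (4, 128, 20, 20)

Answer: (4, 128, 20, 20)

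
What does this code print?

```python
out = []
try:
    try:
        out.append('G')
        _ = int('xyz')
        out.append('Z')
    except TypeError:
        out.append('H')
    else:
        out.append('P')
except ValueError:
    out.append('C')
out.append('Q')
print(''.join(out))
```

Execution trace: 'G' (try body) → 'C' (outer except ValueError) → 'Q' (after the try/except). Output: GCQ

Answer: GCQ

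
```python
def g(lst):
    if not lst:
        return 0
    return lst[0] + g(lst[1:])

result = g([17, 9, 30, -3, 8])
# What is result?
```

17 + 9 + 30 + (-3) + 8 + 0 = 61

Answer: 61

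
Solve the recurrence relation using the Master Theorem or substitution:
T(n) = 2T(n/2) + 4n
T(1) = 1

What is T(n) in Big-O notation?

By Master Theorem: a=2, b=2, f(n)=4n. Since log_2(2) = 1 and f(n) = Θ(n^1), Case 2 applies. T(n) = O(n log n).

Answer: O(n log n)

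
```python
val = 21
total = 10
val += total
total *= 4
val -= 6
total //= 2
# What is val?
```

Trace:
`val = 21` → val = 21
`total = 10` → total = 10
`val += total` → val = 31
`total *= 4` → total = 40
`val -= 6` → val = 25
`total //= 2` → total = 20
So val = 25

Answer: 25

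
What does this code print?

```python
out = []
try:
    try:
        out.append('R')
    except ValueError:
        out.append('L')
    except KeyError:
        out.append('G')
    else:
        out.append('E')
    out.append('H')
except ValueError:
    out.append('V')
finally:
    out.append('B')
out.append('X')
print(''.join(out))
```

Execution trace: 'R' (inner try body, no exception) → 'E' (inner else) → 'H' (try body, no exception) → 'B' (finally) → 'X' (after the try/except). Output: REHBX

Answer: REHBX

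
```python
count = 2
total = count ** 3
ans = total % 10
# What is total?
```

Trace:
`count = 2` → count = 2
`total = count ** 3` → total = 8
`ans = total % 10` → ans = 8
So total = 8

Answer: 8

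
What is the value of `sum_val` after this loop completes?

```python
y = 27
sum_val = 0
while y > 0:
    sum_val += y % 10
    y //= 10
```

Sum digits of 27
`sum_val` takes the values: 0 → 7 → 9

Answer: 9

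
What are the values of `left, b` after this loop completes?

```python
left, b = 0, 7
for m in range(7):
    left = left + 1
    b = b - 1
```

left goes 0→7, b goes 7→0
`left, b` takes the values: (0, 7) → (1, 7) → (1, 6) → (2, 6) → (2, 5) → (3, 5) → (3, 4) → (4, 4) → (4, 3) → (5, 3) → (5, 2) → (6, 2) → (6, 1) → (7, 1) → (7, 0)

Answer: 7, 0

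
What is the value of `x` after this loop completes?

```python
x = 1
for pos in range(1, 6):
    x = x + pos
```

Start at 1, add 1 through 5
`x` takes the values: 1 → 2 → 4 → 7 → 11 → 16

Answer: 16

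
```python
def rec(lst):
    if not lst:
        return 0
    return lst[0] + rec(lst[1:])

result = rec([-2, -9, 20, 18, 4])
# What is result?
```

(-2) + (-9) + 20 + 18 + 4 + 0 = 31

Answer: 31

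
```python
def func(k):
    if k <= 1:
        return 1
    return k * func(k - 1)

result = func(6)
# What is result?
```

func(6) = 6 * 5 * 4 * 3 * 2 * 1 = 720

Answer: 720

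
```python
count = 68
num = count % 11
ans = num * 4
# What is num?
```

Trace:
`count = 68` → count = 68
`num = count % 11` → num = 2
`ans = num * 4` → ans = 8
So num = 2

Answer: 2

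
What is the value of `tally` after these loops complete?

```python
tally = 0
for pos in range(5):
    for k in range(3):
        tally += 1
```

5 * 3 = 15
`tally` takes the values: 0 → 1 → 2 → 3 → 4 → 5 → 6 → 7 → 8 → 9 → 10 → 11 → 12 → 13 → 14 → 15

Answer: 15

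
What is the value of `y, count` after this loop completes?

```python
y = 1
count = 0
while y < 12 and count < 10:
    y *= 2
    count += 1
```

Double until >= 12 or 10 iterations
`y, count` takes the values: (1, 0) → (2, 0) → (2, 1) → (4, 1) → (4, 2) → (8, 2) → (8, 3) → (16, 3) → (16, 4)

Answer: 16, 4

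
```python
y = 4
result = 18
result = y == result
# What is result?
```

Trace:
`y = 4` → y = 4
`result = 18` → result = 18
`result = y == result` → result = False
So result = False

Answer: False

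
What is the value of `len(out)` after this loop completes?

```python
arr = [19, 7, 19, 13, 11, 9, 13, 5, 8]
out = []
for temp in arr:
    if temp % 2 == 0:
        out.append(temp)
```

Count even numbers in [19, 7, 19, 13, 11, 9, 13, 5, 8]
`out` takes the values: [] → [8]
So `len(out)` = 1

Answer: 1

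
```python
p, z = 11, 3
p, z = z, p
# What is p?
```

Trace:
`p, z = 11, 3` → p = 11; z = 3
`p, z = z, p` → p = 3; z = 11
So p = 3

Answer: 3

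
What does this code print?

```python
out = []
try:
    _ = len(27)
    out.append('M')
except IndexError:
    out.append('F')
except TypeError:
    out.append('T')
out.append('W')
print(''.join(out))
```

Execution trace: 'T' (except TypeError) → 'W' (after the try/except). Output: TW

Answer: TW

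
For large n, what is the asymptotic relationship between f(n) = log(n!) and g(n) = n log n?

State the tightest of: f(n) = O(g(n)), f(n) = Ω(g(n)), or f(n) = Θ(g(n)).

log(n!) vs n log n: f(n) = Θ(g(n)) — they are asymptotically equivalent (Stirling's approximation).

Answer: f(n) = Θ(g(n)) — they are asymptotically equivalent (Stirling's approximation).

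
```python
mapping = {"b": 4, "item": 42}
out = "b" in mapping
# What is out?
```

Trace:
`mapping = {"b": 4, "item": 42}` → mapping = {'b': 4, 'item': 42}
`out = "b" in mapping` → out = True
So out = True

Answer: True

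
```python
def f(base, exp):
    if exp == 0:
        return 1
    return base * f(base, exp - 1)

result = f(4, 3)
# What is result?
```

f(4, 3) = 4 * 4 * 4 = 64

Answer: 64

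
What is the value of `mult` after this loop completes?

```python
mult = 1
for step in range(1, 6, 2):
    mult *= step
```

Product of 1, 3, 5, ... up to 5
`mult` takes the values: 1 → 3 → 15

Answer: 15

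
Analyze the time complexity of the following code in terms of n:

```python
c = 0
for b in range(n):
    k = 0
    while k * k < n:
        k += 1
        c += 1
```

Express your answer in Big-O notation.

Each loop level contributes: n × √n. Multiplying the contributions gives O(n√n).

Answer: O(n√n)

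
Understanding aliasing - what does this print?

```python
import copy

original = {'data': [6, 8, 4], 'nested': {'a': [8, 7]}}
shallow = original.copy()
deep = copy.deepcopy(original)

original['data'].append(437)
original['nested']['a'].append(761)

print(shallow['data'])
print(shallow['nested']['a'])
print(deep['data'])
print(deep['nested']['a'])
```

Key concept: comparing shallow vs deep copy.
Step by step:
`original = {'data': [6, 8, 4], 'nested': {'a': [8, 7]}}` → original = {'data': [6, 8, 4], 'nested': {'a': [8, 7]}}
`shallow = original.copy()` → shallow = {'data': [6, 8, 4], 'nested': {'a': [8, 7]}}
`deep = copy.deepcopy(original)` → deep = {'data': [6, 8, 4], 'nested': {'a': [8, 7]}}
`original['data'].append(437)` → original = {'data': [6, 8, 4, 437], 'nested': {'a': [8, 7]}}; shallow = {'data': [6, 8, 4, 437], 'nested': {'a': [8, 7]}}
`original['nested']['a'].append(761)` → original = {'data': [6, 8, 4, 437], 'nested': {'a': [8, 7, 761]}}; shallow = {'data': [6, 8, 4, 437], 'nested': {'a': [8, 7, 761]}}
`print(shallow['data'])` → prints [6, 8, 4, 437]
`print(shallow['nested']['a'])` → prints [8, 7, 761]
`print(deep['data'])` → prints [6, 8, 4]
`print(deep['nested']['a'])` → prints [8, 7]

Answer:
[6, 8, 4, 437]
[8, 7, 761]
[6, 8, 4]
[8, 7]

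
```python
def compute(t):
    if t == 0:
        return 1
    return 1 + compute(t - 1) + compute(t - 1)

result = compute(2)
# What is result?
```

compute(t) = 1 + 2·compute(t-1), compute(0)=1. Closed form: (1+1)·2^2 - 1 = 7.

Answer: 7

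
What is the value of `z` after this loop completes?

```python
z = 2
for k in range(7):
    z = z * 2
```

Multiply by 2, 7 times: 2 * 2^7 = 256
`z` takes the values: 2 → 4 → 8 → 16 → 32 → 64 → 128 → 256

Answer: 256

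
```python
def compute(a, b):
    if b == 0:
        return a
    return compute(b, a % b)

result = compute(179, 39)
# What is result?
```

compute(179, 39) -> compute(39, 23) -> compute(23, 16) -> compute(16, 7) -> compute(7, 2) -> compute(2, 1) -> compute(1, 0) -> 1

Answer: 1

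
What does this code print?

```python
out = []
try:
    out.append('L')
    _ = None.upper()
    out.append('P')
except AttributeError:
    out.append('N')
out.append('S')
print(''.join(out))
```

Execution trace: 'L' (try body) → 'N' (except AttributeError) → 'S' (after the try/except). Output: LNS

Answer: LNS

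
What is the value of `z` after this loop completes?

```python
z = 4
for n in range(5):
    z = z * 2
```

Multiply by 2, 5 times: 4 * 2^5 = 128
`z` takes the values: 4 → 8 → 16 → 32 → 64 → 128

Answer: 128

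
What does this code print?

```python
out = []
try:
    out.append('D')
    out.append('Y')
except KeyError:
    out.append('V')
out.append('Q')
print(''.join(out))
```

Execution trace: 'D' (try body) → 'Y' (try body, no exception) → 'Q' (after the try/except). Output: DYQ

Answer: DYQ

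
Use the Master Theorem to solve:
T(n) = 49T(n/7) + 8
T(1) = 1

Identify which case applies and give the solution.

a=49, b=7, f(n)=8. log_7(49) = 2. Since c=0 < 2, Case 1 applies: T(n) = Θ(n^log_b(a)) = O(n^2).

Answer: O(n^2) - Case 1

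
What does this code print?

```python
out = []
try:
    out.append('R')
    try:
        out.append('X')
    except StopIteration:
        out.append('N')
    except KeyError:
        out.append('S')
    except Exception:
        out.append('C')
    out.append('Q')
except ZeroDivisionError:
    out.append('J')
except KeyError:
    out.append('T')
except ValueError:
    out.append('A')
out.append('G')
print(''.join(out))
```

Execution trace: 'R' (try body) → 'X' (inner try body, no exception) → 'Q' (try body, no exception) → 'G' (after the try/except). Output: RXQG

Answer: RXQG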